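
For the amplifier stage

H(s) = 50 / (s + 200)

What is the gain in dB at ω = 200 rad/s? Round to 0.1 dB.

At s = jω = j200:
pole (s+200): 200 + j200 → |·| = √(200²+200²) = √80000 ≈ 282.84, ∠ = arctan(200/200) ≈ 45.00°
|H| = 50 / 282.84 ≈ 0.17678
Gain = 20 log₁₀(0.17678) ≈ -15.05 dB

-15.1 dB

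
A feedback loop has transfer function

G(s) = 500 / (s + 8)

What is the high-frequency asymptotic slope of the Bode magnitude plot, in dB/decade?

-20 dB/decade

Each pole contributes −20 dB/decade at high frequency; each zero contributes +20 dB/decade.
Net: 0 zero(s) − 1 pole(s) → -20 dB/decade.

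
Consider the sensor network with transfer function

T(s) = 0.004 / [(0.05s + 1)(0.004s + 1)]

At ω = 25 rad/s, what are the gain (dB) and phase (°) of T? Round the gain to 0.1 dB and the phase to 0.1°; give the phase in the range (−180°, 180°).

-52.1 dB, -57.1°

At ω = 25 rad/s:
pole (1 + j25·0.05) = 1 + j1.25 → |·| ≈ 1.6008, ∠ ≈ 51.34°
pole (1 + j25·0.004) = 1 + j0.1 → |·| ≈ 1.005, ∠ ≈ 5.71°
|T| = 0.004 · 1 / (1.6008 · 1.005) ≈ 0.0024863
Gain = 20 log₁₀(0.0024863) ≈ -52.09 dB
∠T = (0°) − (51.34° + 5.71°) = -57.05°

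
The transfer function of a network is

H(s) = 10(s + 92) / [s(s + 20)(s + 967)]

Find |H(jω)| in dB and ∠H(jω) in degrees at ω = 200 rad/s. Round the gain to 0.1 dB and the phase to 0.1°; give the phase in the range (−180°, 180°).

-85.1 dB, -120.7°

At s = jω = j200:
zero (s+92): 92 + j200 → |·| = √(92²+200²) = √48464 ≈ 220.15, ∠ = arctan(200/92) ≈ 65.30°
pole (s+20): 20 + j200 → |·| = √(20²+200²) = √40400 ≈ 201, ∠ = arctan(200/20) ≈ 84.29°
pole (s+967): 967 + j200 → |·| = √(967²+200²) = √975089 ≈ 987.47, ∠ = arctan(200/967) ≈ 11.69°
pole at origin: |s| = 200, ∠ = 90.00° (in denominator)
|H| = 10 · 220.15 / 3.9696e+07 ≈ 5.5459e-05
Gain = 20 log₁₀(5.5459e-05) ≈ -85.12 dB
∠H = 65.30° − 185.98° = -120.68°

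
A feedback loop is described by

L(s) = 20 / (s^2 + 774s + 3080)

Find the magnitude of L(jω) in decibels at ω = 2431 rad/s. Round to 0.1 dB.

-109.8 dB

Substitute s = j2431:
Numerator: 20 = 20 + j0
Denominator: (j2431)^2 + 774(j2431) + 3080 = -5906681 + j1881594
|N| = √(20² + 0²) ≈ 20, ∠N ≈ 0.00°
|D| = √(5906681² + 1881594²) ≈ 6.1991e+06, ∠D ≈ 162.33°
|L| = 20 / 6.1991e+06 ≈ 3.2263e-06
Gain = 20 log₁₀(3.2263e-06) ≈ -109.83 dB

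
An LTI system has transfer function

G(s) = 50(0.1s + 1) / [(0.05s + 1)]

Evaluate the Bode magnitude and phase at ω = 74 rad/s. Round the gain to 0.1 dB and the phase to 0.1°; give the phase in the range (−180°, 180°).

39.8 dB, 7.4°

At ω = 74 rad/s:
zero (1 + j74·0.1) = 1 + j7.4 → |·| ≈ 7.4673, ∠ ≈ 82.30°
pole (1 + j74·0.05) = 1 + j3.7 → |·| ≈ 3.8328, ∠ ≈ 74.88°
|G| = 50 · 7.4673 / (3.8328) ≈ 97.413
Gain = 20 log₁₀(97.413) ≈ 39.77 dB
∠G = (82.30°) − (74.88°) = 7.42°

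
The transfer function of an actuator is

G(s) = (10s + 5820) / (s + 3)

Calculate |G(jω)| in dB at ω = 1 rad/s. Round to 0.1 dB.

Substitute s = j1:
Numerator: 10(j1) + 5820 = 5820 + j10
Denominator: (j1) + 3 = 3 + j1
|N| = √(5820² + 10²) ≈ 5820, ∠N ≈ 0.10°
|D| = √(3² + 1²) ≈ 3.1623, ∠D ≈ 18.43°
|G| = 5820 / 3.1623 ≈ 1840.4
Gain = 20 log₁₀(1840.4) ≈ 65.30 dB

65.3 dB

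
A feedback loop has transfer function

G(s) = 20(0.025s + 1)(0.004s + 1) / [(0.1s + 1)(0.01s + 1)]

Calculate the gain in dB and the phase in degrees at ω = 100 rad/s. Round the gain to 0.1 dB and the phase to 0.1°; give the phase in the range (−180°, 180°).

12.2 dB, -39.3°

At ω = 100 rad/s:
zero (1 + j100·0.025) = 1 + j2.5 → |·| ≈ 2.6926, ∠ ≈ 68.20°
zero (1 + j100·0.004) = 1 + j0.4 → |·| ≈ 1.077, ∠ ≈ 21.80°
pole (1 + j100·0.1) = 1 + j10 → |·| ≈ 10.05, ∠ ≈ 84.29°
pole (1 + j100·0.01) = 1 + j1 → |·| ≈ 1.4142, ∠ ≈ 45.00°
|G| = 20 · 2.6926 · 1.077 / (10.05 · 1.4142) ≈ 4.0808
Gain = 20 log₁₀(4.0808) ≈ 12.21 dB
∠G = (68.20° + 21.80°) − (84.29° + 45.00°) = -39.29°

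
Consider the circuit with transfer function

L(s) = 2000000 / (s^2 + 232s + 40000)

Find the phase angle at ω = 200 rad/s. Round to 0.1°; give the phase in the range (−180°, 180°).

At s = jω = j200:
quadratic: (j200)² + 232·j200 + 40000 = 0 + j46400 → |·| ≈ 46400, ∠ ≈ 90.00°
∠L = 0.00° − 90.00° = -90.00°

-90.0°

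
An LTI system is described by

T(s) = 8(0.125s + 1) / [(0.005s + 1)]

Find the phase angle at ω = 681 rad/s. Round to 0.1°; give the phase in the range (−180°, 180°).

At ω = 681 rad/s:
zero (1 + j681·0.125) = 1 + j85.125 → |·| ≈ 85.131, ∠ ≈ 89.33°
pole (1 + j681·0.005) = 1 + j3.405 → |·| ≈ 3.5488, ∠ ≈ 73.63°
∠T = (89.33°) − (73.63°) = 15.70°

15.7°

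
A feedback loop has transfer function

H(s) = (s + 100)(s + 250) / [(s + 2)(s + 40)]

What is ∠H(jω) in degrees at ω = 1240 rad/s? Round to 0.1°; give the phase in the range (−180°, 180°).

At s = jω = j1240:
zero (s+100): 100 + j1240 → |·| = √(100²+1240²) = √1547600 ≈ 1244, ∠ = arctan(1240/100) ≈ 85.39°
zero (s+250): 250 + j1240 → |·| = √(250²+1240²) = √1600100 ≈ 1265, ∠ = arctan(1240/250) ≈ 78.60°
pole (s+2): 2 + j1240 → |·| = √(2²+1240²) = √1537604 ≈ 1240, ∠ = arctan(1240/2) ≈ 89.91°
pole (s+40): 40 + j1240 → |·| = √(40²+1240²) = √1539200 ≈ 1240.6, ∠ = arctan(1240/40) ≈ 88.15°
∠H = 163.99° − 178.06° = -14.07°

-14.1°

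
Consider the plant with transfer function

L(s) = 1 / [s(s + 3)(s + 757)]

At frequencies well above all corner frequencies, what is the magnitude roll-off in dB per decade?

-60 dB/decade

Each pole contributes −20 dB/decade at high frequency; each zero contributes +20 dB/decade.
Net: 0 zero(s) − 3 pole(s) → -60 dB/decade.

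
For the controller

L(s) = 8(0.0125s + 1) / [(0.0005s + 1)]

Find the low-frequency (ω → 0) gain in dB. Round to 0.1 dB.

18.1 dB

L(0) = 8 · 1 / 1 = 8
20 log₁₀(8) ≈ 18.06 dB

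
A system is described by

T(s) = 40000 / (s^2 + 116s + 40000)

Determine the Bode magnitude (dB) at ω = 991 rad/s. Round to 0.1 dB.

At s = jω = j991:
quadratic: (j991)² + 116·j991 + 40000 = -942081 + j114956 → |·| ≈ 9.4907e+05, ∠ ≈ 173.04°
|T| = 40000 / 9.4907e+05 ≈ 0.042147
Gain = 20 log₁₀(0.042147) ≈ -27.50 dB

-27.5 dB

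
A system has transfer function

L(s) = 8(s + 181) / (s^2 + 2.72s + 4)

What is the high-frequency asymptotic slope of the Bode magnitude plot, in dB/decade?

Each pole contributes −20 dB/decade at high frequency; each zero contributes +20 dB/decade.
Net: 1 zero(s) − 2 pole(s) → -20 dB/decade.

-20 dB/decade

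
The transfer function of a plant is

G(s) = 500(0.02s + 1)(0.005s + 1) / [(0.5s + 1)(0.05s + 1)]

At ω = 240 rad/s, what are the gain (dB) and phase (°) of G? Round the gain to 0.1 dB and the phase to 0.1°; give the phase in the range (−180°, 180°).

At ω = 240 rad/s:
zero (1 + j240·0.02) = 1 + j4.8 → |·| ≈ 4.9031, ∠ ≈ 78.23°
zero (1 + j240·0.005) = 1 + j1.2 → |·| ≈ 1.562, ∠ ≈ 50.19°
pole (1 + j240·0.5) = 1 + j120 → |·| ≈ 120, ∠ ≈ 89.52°
pole (1 + j240·0.05) = 1 + j12 → |·| ≈ 12.042, ∠ ≈ 85.24°
|G| = 500 · 4.9031 · 1.562 / (120 · 12.042) ≈ 2.65
Gain = 20 log₁₀(2.65) ≈ 8.46 dB
∠G = (78.23° + 50.19°) − (89.52° + 85.24°) = -46.34°

8.5 dB, -46.3°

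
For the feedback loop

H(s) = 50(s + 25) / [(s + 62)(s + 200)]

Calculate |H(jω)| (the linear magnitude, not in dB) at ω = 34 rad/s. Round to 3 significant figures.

At s = jω = j34:
zero (s+25): 25 + j34 → |·| = √(25²+34²) = √1781 ≈ 42.202, ∠ = arctan(34/25) ≈ 53.67°
pole (s+62): 62 + j34 → |·| = √(62²+34²) = √5000 ≈ 70.711, ∠ = arctan(34/62) ≈ 28.74°
pole (s+200): 200 + j34 → |·| = √(200²+34²) = √41156 ≈ 202.87, ∠ = arctan(34/200) ≈ 9.65°
|H| = 50 · 42.202 / 14345 ≈ 0.1471

0.147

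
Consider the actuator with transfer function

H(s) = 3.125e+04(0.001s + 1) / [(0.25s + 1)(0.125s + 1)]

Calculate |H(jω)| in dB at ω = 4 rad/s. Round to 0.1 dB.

At ω = 4 rad/s:
zero (1 + j4·0.001) = 1 + j0.004 → |·| ≈ 1, ∠ ≈ 0.23°
pole (1 + j4·0.25) = 1 + j1 → |·| ≈ 1.4142, ∠ ≈ 45.00°
pole (1 + j4·0.125) = 1 + j0.5 → |·| ≈ 1.118, ∠ ≈ 26.57°
|H| = 3.125e+04 · 1 / (1.4142 · 1.118) ≈ 19765
Gain = 20 log₁₀(19765) ≈ 85.92 dB

85.9 dB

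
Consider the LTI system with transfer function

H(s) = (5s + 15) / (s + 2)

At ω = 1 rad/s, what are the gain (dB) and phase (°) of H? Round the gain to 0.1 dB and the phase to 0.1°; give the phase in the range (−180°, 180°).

17.0 dB, -8.1°

Substitute s = j1:
Numerator: 5(j1) + 15 = 15 + j5
Denominator: (j1) + 2 = 2 + j1
|N| = √(15² + 5²) ≈ 15.811, ∠N ≈ 18.43°
|D| = √(2² + 1²) ≈ 2.2361, ∠D ≈ 26.57°
|H| = 15.811 / 2.2361 ≈ 7.0708
Gain = 20 log₁₀(7.0708) ≈ 16.99 dB
∠H = 18.43° − 26.57° = -8.14°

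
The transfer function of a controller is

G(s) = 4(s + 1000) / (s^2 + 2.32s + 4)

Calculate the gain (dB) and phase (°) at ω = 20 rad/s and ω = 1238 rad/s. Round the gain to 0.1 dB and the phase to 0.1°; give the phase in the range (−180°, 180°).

ω = 20: 20.0 dB, -172.2°; ω = 1238: -47.6 dB, -128.8°

At s = jω = j20:
zero (s+1000): 1000 + j20 → |·| = √(1000²+20²) = √1000400 ≈ 1000.2, ∠ = arctan(20/1000) ≈ 1.15°
quadratic: (j20)² + 2.32·j20 + 4 = -396 + j46.4 → |·| ≈ 398.71, ∠ ≈ 173.32°
|G| = 4 · 1000.2 / 398.71 ≈ 10.034
Gain = 20 log₁₀(10.034) ≈ 20.03 dB
∠G = 1.15° − 173.32° = -172.17°

At s = jω = j1238:
zero (s+1000): 1000 + j1238 → |·| = √(1000²+1238²) = √2532644 ≈ 1591.4, ∠ = arctan(1238/1000) ≈ 51.07°
quadratic: (j1238)² + 2.32·j1238 + 4 = -1532640 + j2872.16 → |·| ≈ 1.5326e+06, ∠ ≈ 179.89°
|G| = 4 · 1591.4 / 1.5326e+06 ≈ 0.0041535
Gain = 20 log₁₀(0.0041535) ≈ -47.63 dB
∠G = 51.07° − 179.89° = -128.82°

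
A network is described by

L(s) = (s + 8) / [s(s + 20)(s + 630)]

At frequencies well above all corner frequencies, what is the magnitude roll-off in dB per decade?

-40 dB/decade

Each pole contributes −20 dB/decade at high frequency; each zero contributes +20 dB/decade.
Net: 1 zero(s) − 3 pole(s) → -40 dB/decade.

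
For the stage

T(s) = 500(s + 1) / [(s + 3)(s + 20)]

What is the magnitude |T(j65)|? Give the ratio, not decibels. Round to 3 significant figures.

7.35

At s = jω = j65:
zero (s+1): 1 + j65 → |·| = √(1²+65²) = √4226 ≈ 65.008, ∠ = arctan(65/1) ≈ 89.12°
pole (s+3): 3 + j65 → |·| = √(3²+65²) = √4234 ≈ 65.069, ∠ = arctan(65/3) ≈ 87.36°
pole (s+20): 20 + j65 → |·| = √(20²+65²) = √4625 ≈ 68.007, ∠ = arctan(65/20) ≈ 72.90°
|T| = 500 · 65.008 / 4425.1 ≈ 7.3454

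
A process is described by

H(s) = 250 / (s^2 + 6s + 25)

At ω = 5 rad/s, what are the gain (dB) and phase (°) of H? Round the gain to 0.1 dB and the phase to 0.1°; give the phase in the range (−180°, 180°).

At s = jω = j5:
quadratic: (j5)² + 6·j5 + 25 = 0 + j30 → |·| ≈ 30, ∠ ≈ 90.00°
|H| = 250 / 30 ≈ 8.3333
Gain = 20 log₁₀(8.3333) ≈ 18.42 dB
∠H = 0.00° − 90.00° = -90.00°

18.4 dB, -90.0°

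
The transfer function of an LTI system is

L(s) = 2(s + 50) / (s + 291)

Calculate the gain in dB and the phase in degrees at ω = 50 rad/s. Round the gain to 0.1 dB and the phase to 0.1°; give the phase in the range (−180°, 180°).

At s = jω = j50:
zero (s+50): 50 + j50 → |·| = √(50²+50²) = √5000 ≈ 70.711, ∠ = arctan(50/50) ≈ 45.00°
pole (s+291): 291 + j50 → |·| = √(291²+50²) = √87181 ≈ 295.26, ∠ = arctan(50/291) ≈ 9.75°
|L| = 2 · 70.711 / 295.26 ≈ 0.47897
Gain = 20 log₁₀(0.47897) ≈ -6.39 dB
∠L = 45.00° − 9.75° = 35.25°

-6.4 dB, 35.3°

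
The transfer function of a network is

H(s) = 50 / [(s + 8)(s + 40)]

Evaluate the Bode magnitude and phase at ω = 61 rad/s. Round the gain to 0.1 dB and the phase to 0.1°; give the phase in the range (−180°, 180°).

-39.1 dB, -139.3°

At s = jω = j61:
pole (s+8): 8 + j61 → |·| = √(8²+61²) = √3785 ≈ 61.522, ∠ = arctan(61/8) ≈ 82.53°
pole (s+40): 40 + j61 → |·| = √(40²+61²) = √5321 ≈ 72.945, ∠ = arctan(61/40) ≈ 56.75°
|H| = 50 / 4487.7 ≈ 0.011142
Gain = 20 log₁₀(0.011142) ≈ -39.06 dB
∠H = 0.00° − 139.28° = -139.28°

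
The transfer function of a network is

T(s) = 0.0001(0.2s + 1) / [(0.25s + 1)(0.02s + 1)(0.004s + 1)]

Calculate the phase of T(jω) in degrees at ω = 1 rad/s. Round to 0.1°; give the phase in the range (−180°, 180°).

-4.1°

At ω = 1 rad/s:
zero (1 + j1·0.2) = 1 + j0.2 → |·| ≈ 1.0198, ∠ ≈ 11.31°
pole (1 + j1·0.25) = 1 + j0.25 → |·| ≈ 1.0308, ∠ ≈ 14.04°
pole (1 + j1·0.02) = 1 + j0.02 → |·| ≈ 1.0002, ∠ ≈ 1.15°
pole (1 + j1·0.004) = 1 + j0.004 → |·| ≈ 1, ∠ ≈ 0.23°
∠T = (11.31°) − (14.04° + 1.15° + 0.23°) = -4.11°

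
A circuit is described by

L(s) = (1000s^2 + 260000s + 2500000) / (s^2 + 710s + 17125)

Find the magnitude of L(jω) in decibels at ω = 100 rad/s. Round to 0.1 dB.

Substitute s = j100:
Numerator: 1000(j100)^2 + 260000(j100) + 2500000 = -7500000 + j26000000
Denominator: (j100)^2 + 710(j100) + 17125 = 7125 + j71000
|N| = √(7500000² + 26000000²) ≈ 2.706e+07, ∠N ≈ 106.09°
|D| = √(7125² + 71000²) ≈ 71357, ∠D ≈ 84.27°
|L| = 2.706e+07 / 71357 ≈ 379.22
Gain = 20 log₁₀(379.22) ≈ 51.58 dB

51.6 dB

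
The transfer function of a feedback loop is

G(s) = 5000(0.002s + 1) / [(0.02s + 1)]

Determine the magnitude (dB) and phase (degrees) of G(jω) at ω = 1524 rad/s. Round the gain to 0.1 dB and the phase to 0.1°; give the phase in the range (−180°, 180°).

At ω = 1524 rad/s:
zero (1 + j1524·0.002) = 1 + j3.048 → |·| ≈ 3.2079, ∠ ≈ 71.84°
pole (1 + j1524·0.02) = 1 + j30.48 → |·| ≈ 30.496, ∠ ≈ 88.12°
|G| = 5000 · 3.2079 / (30.496) ≈ 525.95
Gain = 20 log₁₀(525.95) ≈ 54.42 dB
∠G = (71.84°) − (88.12°) = -16.28°

54.4 dB, -16.3°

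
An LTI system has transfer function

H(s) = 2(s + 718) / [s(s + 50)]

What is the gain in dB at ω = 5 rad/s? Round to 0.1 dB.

15.1 dB

At s = jω = j5:
zero (s+718): 718 + j5 → |·| = √(718²+5²) = √515549 ≈ 718.02, ∠ = arctan(5/718) ≈ 0.40°
pole (s+50): 50 + j5 → |·| = √(50²+5²) = √2525 ≈ 50.249, ∠ = arctan(5/50) ≈ 5.71°
pole at origin: |s| = 5, ∠ = 90.00° (in denominator)
|H| = 2 · 718.02 / 251.25 ≈ 5.7156
Gain = 20 log₁₀(5.7156) ≈ 15.14 dB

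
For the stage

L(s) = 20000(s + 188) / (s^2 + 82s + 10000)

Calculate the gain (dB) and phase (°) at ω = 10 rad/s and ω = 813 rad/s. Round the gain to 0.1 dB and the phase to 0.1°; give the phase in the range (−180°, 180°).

At s = jω = j10:
zero (s+188): 188 + j10 → |·| = √(188²+10²) = √35444 ≈ 188.27, ∠ = arctan(10/188) ≈ 3.04°
quadratic: (j10)² + 82·j10 + 10000 = 9900 + j820 → |·| ≈ 9933.9, ∠ ≈ 4.73°
|L| = 20000 · 188.27 / 9933.9 ≈ 379.05
Gain = 20 log₁₀(379.05) ≈ 51.57 dB
∠L = 3.04° − 4.73° = -1.69°

At s = jω = j813:
zero (s+188): 188 + j813 → |·| = √(188²+813²) = √696313 ≈ 834.45, ∠ = arctan(813/188) ≈ 76.98°
quadratic: (j813)² + 82·j813 + 10000 = -650969 + j66666 → |·| ≈ 6.5437e+05, ∠ ≈ 174.15°
|L| = 20000 · 834.45 / 6.5437e+05 ≈ 25.504
Gain = 20 log₁₀(25.504) ≈ 28.13 dB
∠L = 76.98° − 174.15° = -97.17°

ω = 10: 51.6 dB, -1.7°; ω = 813: 28.1 dB, -97.2°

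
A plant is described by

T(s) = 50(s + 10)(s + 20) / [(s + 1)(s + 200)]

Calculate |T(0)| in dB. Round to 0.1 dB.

T(0) = 50·10·20 / (1·200) = 50
20 log₁₀(50) ≈ 33.98 dB

34.0 dB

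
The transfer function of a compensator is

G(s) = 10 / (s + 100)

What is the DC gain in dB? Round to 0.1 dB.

G(0) = 10 / 100 = 0.1
20 log₁₀(0.1) ≈ -20.00 dB

-20.0 dB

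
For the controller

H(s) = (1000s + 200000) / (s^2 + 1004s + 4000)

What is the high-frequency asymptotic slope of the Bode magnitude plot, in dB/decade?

-20 dB/decade

Each pole contributes −20 dB/decade at high frequency; each zero contributes +20 dB/decade.
Net: 1 zero(s) − 2 pole(s) → -20 dB/decade.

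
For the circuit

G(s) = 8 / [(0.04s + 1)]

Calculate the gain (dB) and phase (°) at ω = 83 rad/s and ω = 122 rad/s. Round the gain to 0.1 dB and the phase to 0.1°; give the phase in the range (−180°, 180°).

ω = 83: 7.3 dB, -73.2°; ω = 122: 4.1 dB, -78.4°

At ω = 83 rad/s:
pole (1 + j83·0.04) = 1 + j3.32 → |·| ≈ 3.4673, ∠ ≈ 73.24°
|G| = 8 · 1 / (3.4673) ≈ 2.3073
Gain = 20 log₁₀(2.3073) ≈ 7.26 dB
∠G = (0°) − (73.24°) = -73.24°

At ω = 122 rad/s:
pole (1 + j122·0.04) = 1 + j4.88 → |·| ≈ 4.9814, ∠ ≈ 78.42°
|G| = 8 · 1 / (4.9814) ≈ 1.606
Gain = 20 log₁₀(1.606) ≈ 4.11 dB
∠G = (0°) − (78.42°) = -78.42°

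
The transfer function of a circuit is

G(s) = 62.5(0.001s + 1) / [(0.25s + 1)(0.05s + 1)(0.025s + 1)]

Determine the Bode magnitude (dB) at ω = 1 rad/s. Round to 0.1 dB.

35.6 dB

At ω = 1 rad/s:
zero (1 + j1·0.001) = 1 + j0.001 → |·| ≈ 1, ∠ ≈ 0.06°
pole (1 + j1·0.25) = 1 + j0.25 → |·| ≈ 1.0308, ∠ ≈ 14.04°
pole (1 + j1·0.05) = 1 + j0.05 → |·| ≈ 1.0012, ∠ ≈ 2.86°
pole (1 + j1·0.025) = 1 + j0.025 → |·| ≈ 1.0003, ∠ ≈ 1.43°
|G| = 62.5 · 1 / (1.0308 · 1.0012 · 1.0003) ≈ 60.542
Gain = 20 log₁₀(60.542) ≈ 35.64 dB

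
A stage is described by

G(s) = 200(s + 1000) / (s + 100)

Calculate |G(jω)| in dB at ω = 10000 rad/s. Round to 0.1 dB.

At s = jω = j10000:
zero (s+1000): 1000 + j10000 → |·| = √(1000²+10000²) = √101000000 ≈ 10050, ∠ = arctan(10000/1000) ≈ 84.29°
pole (s+100): 100 + j10000 → |·| = √(100²+10000²) = √100010000 ≈ 10000, ∠ = arctan(10000/100) ≈ 89.43°
|G| = 200 · 10050 / 10000 ≈ 201
Gain = 20 log₁₀(201) ≈ 46.06 dB

46.1 dB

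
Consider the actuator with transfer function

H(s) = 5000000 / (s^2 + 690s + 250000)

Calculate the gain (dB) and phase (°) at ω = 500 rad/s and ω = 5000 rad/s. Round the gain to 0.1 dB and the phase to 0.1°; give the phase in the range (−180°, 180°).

ω = 500: 23.2 dB, -90.0°; ω = 5000: -14.0 dB, -172.1°

At s = jω = j500:
quadratic: (j500)² + 690·j500 + 250000 = 0 + j345000 → |·| ≈ 3.45e+05, ∠ ≈ 90.00°
|H| = 5000000 / 3.45e+05 ≈ 14.493
Gain = 20 log₁₀(14.493) ≈ 23.22 dB
∠H = 0.00° − 90.00° = -90.00°

At s = jω = j5000:
quadratic: (j5000)² + 690·j5000 + 250000 = -24750000 + j3450000 → |·| ≈ 2.4989e+07, ∠ ≈ 172.06°
|H| = 5000000 / 2.4989e+07 ≈ 0.20009
Gain = 20 log₁₀(0.20009) ≈ -13.98 dB
∠H = 0.00° − 172.06° = -172.06°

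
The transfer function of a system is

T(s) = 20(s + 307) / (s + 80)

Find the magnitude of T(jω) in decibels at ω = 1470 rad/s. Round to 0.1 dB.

At s = jω = j1470:
zero (s+307): 307 + j1470 → |·| = √(307²+1470²) = √2255149 ≈ 1501.7, ∠ = arctan(1470/307) ≈ 78.20°
pole (s+80): 80 + j1470 → |·| = √(80²+1470²) = √2167300 ≈ 1472.2, ∠ = arctan(1470/80) ≈ 86.88°
|T| = 20 · 1501.7 / 1472.2 ≈ 20.401
Gain = 20 log₁₀(20.401) ≈ 26.19 dB

26.2 dB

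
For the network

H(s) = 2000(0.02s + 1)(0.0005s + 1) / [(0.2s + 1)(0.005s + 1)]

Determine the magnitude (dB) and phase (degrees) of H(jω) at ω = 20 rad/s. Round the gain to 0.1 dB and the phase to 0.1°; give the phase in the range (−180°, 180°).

54.3 dB, -59.3°

At ω = 20 rad/s:
zero (1 + j20·0.02) = 1 + j0.4 → |·| ≈ 1.077, ∠ ≈ 21.80°
zero (1 + j20·0.0005) = 1 + j0.01 → |·| ≈ 1, ∠ ≈ 0.57°
pole (1 + j20·0.2) = 1 + j4 → |·| ≈ 4.1231, ∠ ≈ 75.96°
pole (1 + j20·0.005) = 1 + j0.1 → |·| ≈ 1.005, ∠ ≈ 5.71°
|H| = 2000 · 1.077 · 1 / (4.1231 · 1.005) ≈ 519.82
Gain = 20 log₁₀(519.82) ≈ 54.32 dB
∠H = (21.80° + 0.57°) − (75.96° + 5.71°) = -59.30°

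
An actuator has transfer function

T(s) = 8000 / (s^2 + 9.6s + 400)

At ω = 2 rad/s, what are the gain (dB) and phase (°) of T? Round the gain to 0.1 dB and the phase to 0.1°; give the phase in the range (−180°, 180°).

At s = jω = j2:
quadratic: (j2)² + 9.6·j2 + 400 = 396 + j19.2 → |·| ≈ 396.47, ∠ ≈ 2.78°
|T| = 8000 / 396.47 ≈ 20.178
Gain = 20 log₁₀(20.178) ≈ 26.10 dB
∠T = 0.00° − 2.78° = -2.78°

26.1 dB, -2.8°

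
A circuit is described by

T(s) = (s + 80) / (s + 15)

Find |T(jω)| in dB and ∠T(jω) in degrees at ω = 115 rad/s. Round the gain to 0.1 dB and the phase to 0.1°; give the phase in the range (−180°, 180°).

At s = jω = j115:
zero (s+80): 80 + j115 → |·| = √(80²+115²) = √19625 ≈ 140.09, ∠ = arctan(115/80) ≈ 55.18°
pole (s+15): 15 + j115 → |·| = √(15²+115²) = √13450 ≈ 115.97, ∠ = arctan(115/15) ≈ 82.57°
|T| = 1 · 140.09 / 115.97 ≈ 1.208
Gain = 20 log₁₀(1.208) ≈ 1.64 dB
∠T = 55.18° − 82.57° = -27.39°

1.6 dB, -27.4°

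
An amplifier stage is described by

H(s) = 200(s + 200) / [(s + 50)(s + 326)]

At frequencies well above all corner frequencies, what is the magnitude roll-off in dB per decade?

Each pole contributes −20 dB/decade at high frequency; each zero contributes +20 dB/decade.
Net: 1 zero(s) − 2 pole(s) → -20 dB/decade.

-20 dB/decade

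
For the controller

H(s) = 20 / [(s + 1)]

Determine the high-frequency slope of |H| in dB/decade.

Each pole contributes −20 dB/decade at high frequency; each zero contributes +20 dB/decade.
Net: 0 zero(s) − 1 pole(s) → -20 dB/decade.

-20 dB/decade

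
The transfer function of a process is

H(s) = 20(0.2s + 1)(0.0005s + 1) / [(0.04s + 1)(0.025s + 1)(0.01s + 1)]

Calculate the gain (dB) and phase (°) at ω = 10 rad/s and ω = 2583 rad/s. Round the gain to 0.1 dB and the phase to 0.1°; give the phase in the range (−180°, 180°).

At ω = 10 rad/s:
zero (1 + j10·0.2) = 1 + j2 → |·| ≈ 2.2361, ∠ ≈ 63.43°
zero (1 + j10·0.0005) = 1 + j0.005 → |·| ≈ 1, ∠ ≈ 0.29°
pole (1 + j10·0.04) = 1 + j0.4 → |·| ≈ 1.077, ∠ ≈ 21.80°
pole (1 + j10·0.025) = 1 + j0.25 → |·| ≈ 1.0308, ∠ ≈ 14.04°
pole (1 + j10·0.01) = 1 + j0.1 → |·| ≈ 1.005, ∠ ≈ 5.71°
|H| = 20 · 2.2361 · 1 / (1.077 · 1.0308 · 1.005) ≈ 40.083
Gain = 20 log₁₀(40.083) ≈ 32.06 dB
∠H = (63.43° + 0.29°) − (21.80° + 14.04° + 5.71°) = 22.17°

At ω = 2583 rad/s:
zero (1 + j2583·0.2) = 1 + j516.6 → |·| ≈ 516.6, ∠ ≈ 89.89°
zero (1 + j2583·0.0005) = 1 + j1.2915 → |·| ≈ 1.6334, ∠ ≈ 52.25°
pole (1 + j2583·0.04) = 1 + j103.32 → |·| ≈ 103.32, ∠ ≈ 89.45°
pole (1 + j2583·0.025) = 1 + j64.575 → |·| ≈ 64.583, ∠ ≈ 89.11°
pole (1 + j2583·0.01) = 1 + j25.83 → |·| ≈ 25.849, ∠ ≈ 87.78°
|H| = 20 · 516.6 · 1.6334 / (103.32 · 64.583 · 25.849) ≈ 0.097843
Gain = 20 log₁₀(0.097843) ≈ -20.19 dB
∠H = (89.89° + 52.25°) − (89.45° + 89.11° + 87.78°) = -124.20°

ω = 10: 32.1 dB, 22.2°; ω = 2583: -20.2 dB, -124.2°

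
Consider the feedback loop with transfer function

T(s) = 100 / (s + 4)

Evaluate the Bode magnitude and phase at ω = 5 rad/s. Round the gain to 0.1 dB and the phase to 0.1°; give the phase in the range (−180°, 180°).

At s = jω = j5:
pole (s+4): 4 + j5 → |·| = √(4²+5²) = √41 ≈ 6.4031, ∠ = arctan(5/4) ≈ 51.34°
|T| = 100 / 6.4031 ≈ 15.617
Gain = 20 log₁₀(15.617) ≈ 23.87 dB
∠T = 0.00° − 51.34° = -51.34°

23.9 dB, -51.3°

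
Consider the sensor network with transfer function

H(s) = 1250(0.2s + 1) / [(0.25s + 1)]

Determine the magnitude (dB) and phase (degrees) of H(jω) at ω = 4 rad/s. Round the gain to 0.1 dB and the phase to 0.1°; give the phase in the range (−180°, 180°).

At ω = 4 rad/s:
zero (1 + j4·0.2) = 1 + j0.8 → |·| ≈ 1.2806, ∠ ≈ 38.66°
pole (1 + j4·0.25) = 1 + j1 → |·| ≈ 1.4142, ∠ ≈ 45.00°
|H| = 1250 · 1.2806 / (1.4142) ≈ 1131.9
Gain = 20 log₁₀(1131.9) ≈ 61.08 dB
∠H = (38.66°) − (45.00°) = -6.34°

61.1 dB, -6.3°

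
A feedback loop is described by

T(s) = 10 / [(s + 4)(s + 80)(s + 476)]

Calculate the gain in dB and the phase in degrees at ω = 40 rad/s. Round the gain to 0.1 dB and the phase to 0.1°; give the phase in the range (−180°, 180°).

-104.7 dB, -115.7°

At s = jω = j40:
pole (s+4): 4 + j40 → |·| = √(4²+40²) = √1616 ≈ 40.2, ∠ = arctan(40/4) ≈ 84.29°
pole (s+80): 80 + j40 → |·| = √(80²+40²) = √8000 ≈ 89.443, ∠ = arctan(40/80) ≈ 26.57°
pole (s+476): 476 + j40 → |·| = √(476²+40²) = √228176 ≈ 477.68, ∠ = arctan(40/476) ≈ 4.80°
|T| = 10 / 1.7176e+06 ≈ 5.8221e-06
Gain = 20 log₁₀(5.8221e-06) ≈ -104.70 dB
∠T = 0.00° − 115.66° = -115.66°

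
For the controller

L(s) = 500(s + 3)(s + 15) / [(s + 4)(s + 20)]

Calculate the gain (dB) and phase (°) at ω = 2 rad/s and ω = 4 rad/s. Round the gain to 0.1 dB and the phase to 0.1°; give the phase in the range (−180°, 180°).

ω = 2: 49.6 dB, 9.0°; ω = 4: 50.5 dB, 11.8°

At s = jω = j2:
zero (s+3): 3 + j2 → |·| = √(3²+2²) = √13 ≈ 3.6056, ∠ = arctan(2/3) ≈ 33.69°
zero (s+15): 15 + j2 → |·| = √(15²+2²) = √229 ≈ 15.133, ∠ = arctan(2/15) ≈ 7.59°
pole (s+4): 4 + j2 → |·| = √(4²+2²) = √20 ≈ 4.4721, ∠ = arctan(2/4) ≈ 26.57°
pole (s+20): 20 + j2 → |·| = √(20²+2²) = √404 ≈ 20.1, ∠ = arctan(2/20) ≈ 5.71°
|L| = 500 · 54.564 / 89.889 ≈ 303.51
Gain = 20 log₁₀(303.51) ≈ 49.64 dB
∠L = 41.28° − 32.28° = 9.00°

At s = jω = j4:
zero (s+3): 3 + j4 → |·| = √(3²+4²) = √25 ≈ 5, ∠ = arctan(4/3) ≈ 53.13°
zero (s+15): 15 + j4 → |·| = √(15²+4²) = √241 ≈ 15.524, ∠ = arctan(4/15) ≈ 14.93°
pole (s+4): 4 + j4 → |·| = √(4²+4²) = √32 ≈ 5.6569, ∠ = arctan(4/4) ≈ 45.00°
pole (s+20): 20 + j4 → |·| = √(20²+4²) = √416 ≈ 20.396, ∠ = arctan(4/20) ≈ 11.31°
|L| = 500 · 77.62 / 115.38 ≈ 336.37
Gain = 20 log₁₀(336.37) ≈ 50.54 dB
∠L = 68.06° − 56.31° = 11.75°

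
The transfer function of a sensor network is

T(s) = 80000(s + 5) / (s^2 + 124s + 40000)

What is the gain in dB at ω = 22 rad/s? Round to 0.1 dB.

At s = jω = j22:
zero (s+5): 5 + j22 → |·| = √(5²+22²) = √509 ≈ 22.561, ∠ = arctan(22/5) ≈ 77.20°
quadratic: (j22)² + 124·j22 + 40000 = 39516 + j2728 → |·| ≈ 39610, ∠ ≈ 3.95°
|T| = 80000 · 22.561 / 39610 ≈ 45.566
Gain = 20 log₁₀(45.566) ≈ 33.17 dB

33.2 dB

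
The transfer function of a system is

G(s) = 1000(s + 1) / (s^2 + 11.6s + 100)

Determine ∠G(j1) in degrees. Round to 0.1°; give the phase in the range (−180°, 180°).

At s = jω = j1:
zero (s+1): 1 + j1 → |·| = √(1²+1²) = √2 ≈ 1.4142, ∠ = arctan(1/1) ≈ 45.00°
quadratic: (j1)² + 11.6·j1 + 100 = 99 + j11.6 → |·| ≈ 99.677, ∠ ≈ 6.68°
∠G = 45.00° − 6.68° = 38.32°

38.3°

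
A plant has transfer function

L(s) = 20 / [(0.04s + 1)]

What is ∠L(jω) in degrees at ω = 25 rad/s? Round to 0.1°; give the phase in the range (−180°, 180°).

-45.0°

At ω = 25 rad/s:
pole (1 + j25·0.04) = 1 + j1 → |·| ≈ 1.4142, ∠ ≈ 45.00°
∠L = (0°) − (45.00°) = -45.00°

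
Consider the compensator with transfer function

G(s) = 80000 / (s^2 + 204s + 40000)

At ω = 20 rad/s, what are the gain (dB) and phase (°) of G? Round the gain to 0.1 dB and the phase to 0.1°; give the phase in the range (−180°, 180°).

6.1 dB, -5.9°

At s = jω = j20:
quadratic: (j20)² + 204·j20 + 40000 = 39600 + j4080 → |·| ≈ 39810, ∠ ≈ 5.88°
|G| = 80000 / 39810 ≈ 2.0095
Gain = 20 log₁₀(2.0095) ≈ 6.06 dB
∠G = 0.00° − 5.88° = -5.88°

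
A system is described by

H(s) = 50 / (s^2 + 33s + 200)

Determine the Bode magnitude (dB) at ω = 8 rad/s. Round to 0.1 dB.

Substitute s = j8:
Numerator: 50 = 50 + j0
Denominator: (j8)^2 + 33(j8) + 200 = 136 + j264
|N| = √(50² + 0²) ≈ 50, ∠N ≈ 0.00°
|D| = √(136² + 264²) ≈ 296.97, ∠D ≈ 62.74°
|H| = 50 / 296.97 ≈ 0.16837
Gain = 20 log₁₀(0.16837) ≈ -15.47 dB

-15.5 dB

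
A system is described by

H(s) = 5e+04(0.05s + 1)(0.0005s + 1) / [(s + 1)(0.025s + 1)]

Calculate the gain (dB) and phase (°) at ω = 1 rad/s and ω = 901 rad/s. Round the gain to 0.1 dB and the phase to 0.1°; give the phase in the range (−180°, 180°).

ω = 1: 91.0 dB, -43.5°; ω = 901: 41.7 dB, -64.4°

At ω = 1 rad/s:
zero (1 + j1·0.05) = 1 + j0.05 → |·| ≈ 1.0012, ∠ ≈ 2.86°
zero (1 + j1·0.0005) = 1 + j0.0005 → |·| ≈ 1, ∠ ≈ 0.03°
pole (1 + j1·1) = 1 + j1 → |·| ≈ 1.4142, ∠ ≈ 45.00°
pole (1 + j1·0.025) = 1 + j0.025 → |·| ≈ 1.0003, ∠ ≈ 1.43°
|H| = 5e+04 · 1.0012 · 1 / (1.4142 · 1.0003) ≈ 35387
Gain = 20 log₁₀(35387) ≈ 90.98 dB
∠H = (2.86° + 0.03°) − (45.00° + 1.43°) = -43.54°

At ω = 901 rad/s:
zero (1 + j901·0.05) = 1 + j45.05 → |·| ≈ 45.061, ∠ ≈ 88.73°
zero (1 + j901·0.0005) = 1 + j0.4505 → |·| ≈ 1.0968, ∠ ≈ 24.25°
pole (1 + j901·1) = 1 + j901 → |·| ≈ 901, ∠ ≈ 89.94°
pole (1 + j901·0.025) = 1 + j22.525 → |·| ≈ 22.547, ∠ ≈ 87.46°
|H| = 5e+04 · 45.061 · 1.0968 / (901 · 22.547) ≈ 121.64
Gain = 20 log₁₀(121.64) ≈ 41.70 dB
∠H = (88.73° + 24.25°) − (89.94° + 87.46°) = -64.42°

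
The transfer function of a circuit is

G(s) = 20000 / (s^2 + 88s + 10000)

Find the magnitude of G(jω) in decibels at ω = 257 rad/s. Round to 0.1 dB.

At s = jω = j257:
quadratic: (j257)² + 88·j257 + 10000 = -56049 + j22616 → |·| ≈ 60440, ∠ ≈ 158.03°
|G| = 20000 / 60440 ≈ 0.33091
Gain = 20 log₁₀(0.33091) ≈ -9.61 dB

-9.6 dB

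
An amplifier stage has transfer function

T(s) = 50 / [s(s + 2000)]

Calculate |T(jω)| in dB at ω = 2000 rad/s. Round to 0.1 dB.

At s = jω = j2000:
pole (s+2000): 2000 + j2000 → |·| = √(2000²+2000²) = √8000000 ≈ 2828.4, ∠ = arctan(2000/2000) ≈ 45.00°
pole at origin: |s| = 2000, ∠ = 90.00° (in denominator)
|T| = 50 / 5.6568e+06 ≈ 8.8389e-06
Gain = 20 log₁₀(8.8389e-06) ≈ -101.07 dB

-101.1 dB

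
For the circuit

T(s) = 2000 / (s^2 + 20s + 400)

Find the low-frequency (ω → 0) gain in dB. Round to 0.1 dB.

T(0) = 2000 / 400 = 5
20 log₁₀(5) ≈ 13.98 dB

14.0 dB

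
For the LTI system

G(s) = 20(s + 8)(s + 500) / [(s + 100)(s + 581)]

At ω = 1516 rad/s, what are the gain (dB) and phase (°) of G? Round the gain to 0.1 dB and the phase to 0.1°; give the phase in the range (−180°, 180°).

25.9 dB, 6.2°

At s = jω = j1516:
zero (s+8): 8 + j1516 → |·| = √(8²+1516²) = √2298320 ≈ 1516, ∠ = arctan(1516/8) ≈ 89.70°
zero (s+500): 500 + j1516 → |·| = √(500²+1516²) = √2548256 ≈ 1596.3, ∠ = arctan(1516/500) ≈ 71.75°
pole (s+100): 100 + j1516 → |·| = √(100²+1516²) = √2308256 ≈ 1519.3, ∠ = arctan(1516/100) ≈ 86.23°
pole (s+581): 581 + j1516 → |·| = √(581²+1516²) = √2635817 ≈ 1623.5, ∠ = arctan(1516/581) ≈ 69.03°
|G| = 20 · 2.42e+06 / 2.4666e+06 ≈ 19.622
Gain = 20 log₁₀(19.622) ≈ 25.85 dB
∠G = 161.45° − 155.26° = 6.19°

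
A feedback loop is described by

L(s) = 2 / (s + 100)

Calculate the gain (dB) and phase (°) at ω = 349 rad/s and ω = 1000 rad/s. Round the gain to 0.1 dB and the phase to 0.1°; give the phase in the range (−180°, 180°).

At s = jω = j349:
pole (s+100): 100 + j349 → |·| = √(100²+349²) = √131801 ≈ 363.04, ∠ = arctan(349/100) ≈ 74.01°
|L| = 2 / 363.04 ≈ 0.005509
Gain = 20 log₁₀(0.005509) ≈ -45.18 dB
∠L = 0.00° − 74.01° = -74.01°

At s = jω = j1000:
pole (s+100): 100 + j1000 → |·| = √(100²+1000²) = √1010000 ≈ 1005, ∠ = arctan(1000/100) ≈ 84.29°
|L| = 2 / 1005 ≈ 0.00199
Gain = 20 log₁₀(0.00199) ≈ -54.02 dB
∠L = 0.00° − 84.29° = -84.29°

ω = 349: -45.2 dB, -74.0°; ω = 1000: -54.0 dB, -84.3°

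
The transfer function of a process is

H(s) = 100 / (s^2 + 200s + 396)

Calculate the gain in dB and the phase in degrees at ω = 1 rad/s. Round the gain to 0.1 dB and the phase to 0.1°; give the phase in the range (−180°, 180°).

-12.9 dB, -26.9°

Substitute s = j1:
Numerator: 100 = 100 + j0
Denominator: (j1)^2 + 200(j1) + 396 = 395 + j200
|N| = √(100² + 0²) ≈ 100, ∠N ≈ 0.00°
|D| = √(395² + 200²) ≈ 442.75, ∠D ≈ 26.85°
|H| = 100 / 442.75 ≈ 0.22586
Gain = 20 log₁₀(0.22586) ≈ -12.92 dB
∠H = 0.00° − 26.85° = -26.85°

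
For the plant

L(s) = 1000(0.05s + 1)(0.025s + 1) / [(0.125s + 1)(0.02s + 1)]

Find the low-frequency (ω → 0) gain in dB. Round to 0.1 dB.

L(0) = 1000 · 1 / 1 = 1000
20 log₁₀(1000) ≈ 60.00 dB

60.0 dB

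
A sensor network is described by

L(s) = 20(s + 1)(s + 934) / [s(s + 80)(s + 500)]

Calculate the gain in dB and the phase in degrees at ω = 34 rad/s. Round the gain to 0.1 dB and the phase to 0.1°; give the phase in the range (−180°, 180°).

At s = jω = j34:
zero (s+1): 1 + j34 → |·| = √(1²+34²) = √1157 ≈ 34.015, ∠ = arctan(34/1) ≈ 88.32°
zero (s+934): 934 + j34 → |·| = √(934²+34²) = √873512 ≈ 934.62, ∠ = arctan(34/934) ≈ 2.08°
pole (s+80): 80 + j34 → |·| = √(80²+34²) = √7556 ≈ 86.925, ∠ = arctan(34/80) ≈ 23.03°
pole (s+500): 500 + j34 → |·| = √(500²+34²) = √251156 ≈ 501.15, ∠ = arctan(34/500) ≈ 3.89°
pole at origin: |s| = 34, ∠ = 90.00° (in denominator)
|L| = 20 · 31791 / 1.4811e+06 ≈ 0.42929
Gain = 20 log₁₀(0.42929) ≈ -7.34 dB
∠L = 90.40° − 116.92° = -26.52°

-7.3 dB, -26.5°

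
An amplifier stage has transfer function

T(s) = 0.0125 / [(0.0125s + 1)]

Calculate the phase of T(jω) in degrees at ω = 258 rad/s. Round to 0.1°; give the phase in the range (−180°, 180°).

-72.8°

At ω = 258 rad/s:
pole (1 + j258·0.0125) = 1 + j3.225 → |·| ≈ 3.3765, ∠ ≈ 72.77°
∠T = (0°) − (72.77°) = -72.77°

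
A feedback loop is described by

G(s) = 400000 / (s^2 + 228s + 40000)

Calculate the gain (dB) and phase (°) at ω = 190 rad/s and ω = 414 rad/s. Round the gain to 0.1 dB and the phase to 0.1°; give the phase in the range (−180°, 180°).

At s = jω = j190:
quadratic: (j190)² + 228·j190 + 40000 = 3900 + j43320 → |·| ≈ 43495, ∠ ≈ 84.86°
|G| = 400000 / 43495 ≈ 9.1965
Gain = 20 log₁₀(9.1965) ≈ 19.27 dB
∠G = 0.00° − 84.86° = -84.86°

At s = jω = j414:
quadratic: (j414)² + 228·j414 + 40000 = -131396 + j94392 → |·| ≈ 1.6179e+05, ∠ ≈ 144.31°
|G| = 400000 / 1.6179e+05 ≈ 2.4723
Gain = 20 log₁₀(2.4723) ≈ 7.86 dB
∠G = 0.00° − 144.31° = -144.31°

ω = 190: 19.3 dB, -84.9°; ω = 414: 7.9 dB, -144.3°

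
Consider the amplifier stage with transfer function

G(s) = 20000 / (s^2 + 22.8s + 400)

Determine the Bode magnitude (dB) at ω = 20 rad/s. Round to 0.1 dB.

At s = jω = j20:
quadratic: (j20)² + 22.8·j20 + 400 = 0 + j456 → |·| ≈ 456, ∠ ≈ 90.00°
|G| = 20000 / 456 ≈ 43.86
Gain = 20 log₁₀(43.86) ≈ 32.84 dB

32.8 dB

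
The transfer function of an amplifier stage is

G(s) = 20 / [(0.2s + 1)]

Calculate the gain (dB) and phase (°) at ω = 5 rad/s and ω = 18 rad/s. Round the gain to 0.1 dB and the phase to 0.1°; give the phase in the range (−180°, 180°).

ω = 5: 23.0 dB, -45.0°; ω = 18: 14.6 dB, -74.5°

At ω = 5 rad/s:
pole (1 + j5·0.2) = 1 + j1 → |·| ≈ 1.4142, ∠ ≈ 45.00°
|G| = 20 · 1 / (1.4142) ≈ 14.142
Gain = 20 log₁₀(14.142) ≈ 23.01 dB
∠G = (0°) − (45.00°) = -45.00°

At ω = 18 rad/s:
pole (1 + j18·0.2) = 1 + j3.6 → |·| ≈ 3.7363, ∠ ≈ 74.48°
|G| = 20 · 1 / (3.7363) ≈ 5.3529
Gain = 20 log₁₀(5.3529) ≈ 14.57 dB
∠G = (0°) − (74.48°) = -74.48°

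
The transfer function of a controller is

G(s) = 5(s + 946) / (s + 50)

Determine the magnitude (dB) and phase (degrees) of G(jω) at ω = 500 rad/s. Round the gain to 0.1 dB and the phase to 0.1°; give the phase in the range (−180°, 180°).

At s = jω = j500:
zero (s+946): 946 + j500 → |·| = √(946²+500²) = √1144916 ≈ 1070, ∠ = arctan(500/946) ≈ 27.86°
pole (s+50): 50 + j500 → |·| = √(50²+500²) = √252500 ≈ 502.49, ∠ = arctan(500/50) ≈ 84.29°
|G| = 5 · 1070 / 502.49 ≈ 10.647
Gain = 20 log₁₀(10.647) ≈ 20.54 dB
∠G = 27.86° − 84.29° = -56.43°

20.5 dB, -56.4°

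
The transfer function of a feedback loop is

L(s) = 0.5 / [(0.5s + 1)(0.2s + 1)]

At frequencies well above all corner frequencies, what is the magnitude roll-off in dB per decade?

-40 dB/decade

Each pole contributes −20 dB/decade at high frequency; each zero contributes +20 dB/decade.
Net: 0 zero(s) − 2 pole(s) → -40 dB/decade.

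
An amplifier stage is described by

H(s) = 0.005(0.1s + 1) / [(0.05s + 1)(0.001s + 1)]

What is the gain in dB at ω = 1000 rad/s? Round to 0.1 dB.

-43.0 dB

At ω = 1000 rad/s:
zero (1 + j1000·0.1) = 1 + j100 → |·| ≈ 100, ∠ ≈ 89.43°
pole (1 + j1000·0.05) = 1 + j50 → |·| ≈ 50.01, ∠ ≈ 88.85°
pole (1 + j1000·0.001) = 1 + j1 → |·| ≈ 1.4142, ∠ ≈ 45.00°
|H| = 0.005 · 100 / (50.01 · 1.4142) ≈ 0.0070697
Gain = 20 log₁₀(0.0070697) ≈ -43.01 dB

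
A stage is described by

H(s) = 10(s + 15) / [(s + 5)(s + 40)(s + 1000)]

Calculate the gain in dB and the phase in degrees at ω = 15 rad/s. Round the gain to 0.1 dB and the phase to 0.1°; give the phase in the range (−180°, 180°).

-70.1 dB, -48.0°

At s = jω = j15:
zero (s+15): 15 + j15 → |·| = √(15²+15²) = √450 ≈ 21.213, ∠ = arctan(15/15) ≈ 45.00°
pole (s+5): 5 + j15 → |·| = √(5²+15²) = √250 ≈ 15.811, ∠ = arctan(15/5) ≈ 71.57°
pole (s+40): 40 + j15 → |·| = √(40²+15²) = √1825 ≈ 42.72, ∠ = arctan(15/40) ≈ 20.56°
pole (s+1000): 1000 + j15 → |·| = √(1000²+15²) = √1000225 ≈ 1000.1, ∠ = arctan(15/1000) ≈ 0.86°
|H| = 10 · 21.213 / 6.7551e+05 ≈ 0.00031403
Gain = 20 log₁₀(0.00031403) ≈ -70.06 dB
∠H = 45.00° − 92.99° = -47.99°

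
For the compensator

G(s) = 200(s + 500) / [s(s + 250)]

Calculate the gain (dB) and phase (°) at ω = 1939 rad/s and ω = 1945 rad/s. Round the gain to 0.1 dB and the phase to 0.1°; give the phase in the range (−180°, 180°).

ω = 1939: -19.5 dB, -97.1°; ω = 1945: -19.6 dB, -97.1°

At s = jω = j1939:
zero (s+500): 500 + j1939 → |·| = √(500²+1939²) = √4009721 ≈ 2002.4, ∠ = arctan(1939/500) ≈ 75.54°
pole (s+250): 250 + j1939 → |·| = √(250²+1939²) = √3822221 ≈ 1955.1, ∠ = arctan(1939/250) ≈ 82.65°
pole at origin: |s| = 1939, ∠ = 90.00° (in denominator)
|G| = 200 · 2002.4 / 3.7909e+06 ≈ 0.10564
Gain = 20 log₁₀(0.10564) ≈ -19.52 dB
∠G = 75.54° − 172.65° = -97.11°

At s = jω = j1945:
zero (s+500): 500 + j1945 → |·| = √(500²+1945²) = √4033025 ≈ 2008.2, ∠ = arctan(1945/500) ≈ 75.58°
pole (s+250): 250 + j1945 → |·| = √(250²+1945²) = √3845525 ≈ 1961, ∠ = arctan(1945/250) ≈ 82.68°
pole at origin: |s| = 1945, ∠ = 90.00° (in denominator)
|G| = 200 · 2008.2 / 3.8141e+06 ≈ 0.1053
Gain = 20 log₁₀(0.1053) ≈ -19.55 dB
∠G = 75.58° − 172.68° = -97.10°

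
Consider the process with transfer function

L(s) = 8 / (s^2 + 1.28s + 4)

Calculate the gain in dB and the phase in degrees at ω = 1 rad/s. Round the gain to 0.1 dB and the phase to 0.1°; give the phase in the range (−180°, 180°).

7.8 dB, -23.1°

At s = jω = j1:
quadratic: (j1)² + 1.28·j1 + 4 = 3 + j1.28 → |·| ≈ 3.2617, ∠ ≈ 23.11°
|L| = 8 / 3.2617 ≈ 2.4527
Gain = 20 log₁₀(2.4527) ≈ 7.79 dB
∠L = 0.00° − 23.11° = -23.11°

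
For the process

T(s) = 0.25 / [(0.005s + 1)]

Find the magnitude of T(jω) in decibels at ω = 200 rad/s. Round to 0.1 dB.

At ω = 200 rad/s:
pole (1 + j200·0.005) = 1 + j1 → |·| ≈ 1.4142, ∠ ≈ 45.00°
|T| = 0.25 · 1 / (1.4142) ≈ 0.17678
Gain = 20 log₁₀(0.17678) ≈ -15.05 dB

-15.1 dB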